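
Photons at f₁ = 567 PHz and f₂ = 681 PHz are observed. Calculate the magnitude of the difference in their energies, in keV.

0.471 keV

Using E = hf: E₁ = 3.757 × 10^-16 J, E₂ = 4.512 × 10^-16 J.
|ΔE| = |3.757 × 10^-16 − 4.512 × 10^-16| = 7.55 × 10^-17 J = 0.471 keV.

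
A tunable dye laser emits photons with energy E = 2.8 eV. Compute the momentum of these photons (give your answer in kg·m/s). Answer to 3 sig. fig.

1.50·10^-27 kg·m/s

Use c = 2.99792458·10^8 m/s, 1 eV = 1.602176634·10^-19 J.
In SI units: E = 2.8 eV = 4.4861·10^-19 J.
The photon relation is p = E/c, giving p = 1.496·10^-27 kg·m/s.
So p ≈ 1.50·10^-27 kg·m/s.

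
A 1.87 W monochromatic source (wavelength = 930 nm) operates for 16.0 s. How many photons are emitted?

Total energy: E_total = P·t = 1.87 × 16.0 = 29.92 J.
Per-photon energy: E = 2.136e-19 J.
N = E_total / E_photon = 1.40e20.

1.40e20 photons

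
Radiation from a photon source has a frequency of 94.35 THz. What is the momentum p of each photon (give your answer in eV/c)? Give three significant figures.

0.390 eV/c

Use h = 6.62607015 × 10^-34 J·s, c = 2.99792458 × 10^8 m/s, 1 eV = 1.602176634 × 10^-19 J.
In SI units: f = 94.35 THz = 9.435 × 10^13 Hz.
The photon relation is p = hf/c, giving p = 2.085 × 10^-28 kg·m/s.
Converting to eV/c: p = 0.3902 eV/c ≈ 0.390 eV/c.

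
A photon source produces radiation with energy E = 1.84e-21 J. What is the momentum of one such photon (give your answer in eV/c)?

0.0115 eV/c

For a photon p = E/c, so p = 6.138e-30 kg·m/s.
Converting to eV/c: p = 0.01148 eV/c ≈ 0.0115 eV/c.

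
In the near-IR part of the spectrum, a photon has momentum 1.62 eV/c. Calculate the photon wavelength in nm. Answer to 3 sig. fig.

765 nm

Take h = 6.62607015e-34 J·s, c = 2.99792458e8 m/s, 1 eV = 1.602176634e-19 J.
First convert: p = 1.62 eV/c = 8.6577e-28 kg·m/s.
The photon relation is λ = h/p, giving λ = 7.653e-7 m.
Converting to nm: λ = 765.3 nm ≈ 765 nm.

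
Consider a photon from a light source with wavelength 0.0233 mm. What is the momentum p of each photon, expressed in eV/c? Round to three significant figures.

(h = 6.62607015 × 10^-34 J·s, c = 2.99792458 × 10^8 m/s, 1 eV = 1.602176634 × 10^-19 J.)
First convert: λ = 0.0233 mm = 2.33 × 10^-5 m.
Since p = h/λ for a photon, p = 2.844 × 10^-29 kg·m/s.
Converting to eV/c: p = 0.05321 eV/c ≈ 0.0532 eV/c.

0.0532 eV/c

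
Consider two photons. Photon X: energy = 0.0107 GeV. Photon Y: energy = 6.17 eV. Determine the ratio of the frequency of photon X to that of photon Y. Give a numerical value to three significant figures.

1.73e6

f_X = 2.587e21 Hz (from energy = 0.0107 GeV, via f = E/h).
f_Y = 1.492e15 Hz (from energy = 6.17 eV, via f = E/h).
Ratio = 2.587e21 / 1.492e15 = 1.73e6.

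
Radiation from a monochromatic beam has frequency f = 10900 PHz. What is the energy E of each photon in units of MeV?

First convert: f = 10900 PHz = 1.09 × 10^19 Hz.
Apply E = hf: E = 7.222 × 10^-15 J.
Converting to MeV: E = 0.04508 MeV ≈ 0.0451 MeV.

0.0451 MeV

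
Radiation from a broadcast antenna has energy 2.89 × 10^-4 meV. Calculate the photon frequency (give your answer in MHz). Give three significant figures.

Take h = 6.62607015 × 10^-34 J·s, 1 eV = 1.602176634 × 10^-19 J.
First convert: E = 2.89 × 10^-4 meV = 4.6303 × 10^-26 J.
Apply f = E/h: f = 6.988 × 10^7 Hz.
Converting to MHz: f = 69.88 MHz ≈ 69.9 MHz.

69.9 MHz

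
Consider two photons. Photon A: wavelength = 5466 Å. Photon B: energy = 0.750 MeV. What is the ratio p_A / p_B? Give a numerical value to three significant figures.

p_A = 1.212 × 10^-27 kg·m/s (from wavelength = 5466 Å, via p = h/λ).
p_B = 4.008 × 10^-22 kg·m/s (from energy = 0.750 MeV, via p = E/c).
Ratio = 1.212 × 10^-27 / 4.008 × 10^-22 = 3.02 × 10^-6.

3.02 × 10^-6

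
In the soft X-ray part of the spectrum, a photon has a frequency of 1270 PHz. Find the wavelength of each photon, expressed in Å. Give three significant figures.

2.36 Å

Use c = 2.99792458 × 10^8 m/s.
In SI units: f = 1270 PHz = 1.27 × 10^18 Hz.
Apply λ = c/f: λ = 2.361 × 10^-10 m.
Converting to Å: λ = 2.361 Å ≈ 2.36 Å.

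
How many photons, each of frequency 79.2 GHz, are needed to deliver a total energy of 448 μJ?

Per-photon energy: E = 5.248 × 10^-23 J (from frequency = 79.2 GHz).
N = E_total / E_photon = 4.48 × 10^-4 J / 5.248 × 10^-23 J = 8.54 × 10^18.

8.54 × 10^18 photons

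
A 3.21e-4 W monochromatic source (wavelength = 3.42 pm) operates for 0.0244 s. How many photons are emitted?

1.35e8 photons

Total energy: E_total = P·t = 3.21e-4 × 0.0244 = 7.832e-6 J.
Per-photon energy: E = 5.808e-14 J.
N = E_total / E_photon = 1.35e8.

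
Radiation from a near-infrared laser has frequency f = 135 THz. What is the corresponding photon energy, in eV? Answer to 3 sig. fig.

0.558 eV

Use h = 6.62607015e-34 J·s, 1 eV = 1.602176634e-19 J.
First convert: f = 135 THz = 1.35e14 Hz.
The photon relation is E = hf, giving E = 8.945e-20 J.
Converting to eV: E = 0.5583 eV ≈ 0.558 eV.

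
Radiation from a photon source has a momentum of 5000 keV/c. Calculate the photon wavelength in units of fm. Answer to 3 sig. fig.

Use h = 6.62607015 × 10^-34 J·s, c = 2.99792458 × 10^8 m/s, 1 eV = 1.602176634 × 10^-19 J.
In SI units: p = 5000 keV/c = 2.6721 × 10^-21 kg·m/s.
Apply λ = h/p: λ = 2.480 × 10^-13 m.
Converting to fm: λ = 248.0 fm ≈ 248 fm.

248 fm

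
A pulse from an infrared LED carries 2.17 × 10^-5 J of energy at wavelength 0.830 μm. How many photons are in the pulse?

9.07 × 10^13 photons

Per-photon energy: E = 2.393 × 10^-19 J (from wavelength = 0.830 μm).
N = E_total / E_photon = 2.17 × 10^-5 J / 2.393 × 10^-19 J = 9.07 × 10^13.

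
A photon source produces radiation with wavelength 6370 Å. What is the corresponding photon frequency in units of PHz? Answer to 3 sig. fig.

Convert to SI: λ = 6370 Å = 6.37 × 10^-7 m.
Since f = c/λ for a photon, f = 4.706 × 10^14 Hz.
Converting to PHz: f = 0.4706 PHz ≈ 0.471 PHz.

0.471 PHz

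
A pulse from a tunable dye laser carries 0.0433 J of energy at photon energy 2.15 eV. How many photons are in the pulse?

1.26 × 10^17 photons

Per-photon energy: E = 3.445 × 10^-19 J (from energy = 2.15 eV).
N = E_total / E_photon = 0.0433 J / 3.445 × 10^-19 J = 1.26 × 10^17.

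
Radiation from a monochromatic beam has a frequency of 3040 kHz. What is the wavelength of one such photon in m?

(c = 2.99792458e8 m/s.)
First convert: f = 3040 kHz = 3.04e6 Hz.
Apply λ = c/f: λ = 98.62 m.
So λ ≈ 98.6 m.

98.6 m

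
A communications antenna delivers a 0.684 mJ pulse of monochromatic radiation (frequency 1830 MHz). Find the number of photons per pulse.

5.64e20 photons

Per-photon energy: E = 1.213e-24 J (from frequency = 1830 MHz).
N = E_total / E_photon = 6.84e-4 J / 1.213e-24 J = 5.64e20.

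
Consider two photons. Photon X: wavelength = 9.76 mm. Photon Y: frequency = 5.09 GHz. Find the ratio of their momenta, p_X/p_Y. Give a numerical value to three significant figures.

6.03

p_X = 6.789 × 10^-32 kg·m/s (from wavelength = 9.76 mm, via p = h/λ).
p_Y = 1.125 × 10^-32 kg·m/s (from frequency = 5.09 GHz, via p = hf/c).
Ratio = 6.789 × 10^-32 / 1.125 × 10^-32 = 6.03.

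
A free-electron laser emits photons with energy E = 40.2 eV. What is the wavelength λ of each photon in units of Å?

308 Å

In SI units: E = 40.2 eV = 6.4408e-18 J.
Apply λ = hc/E: λ = 3.084e-8 m.
Converting to Å: λ = 308.4 Å ≈ 308 Å.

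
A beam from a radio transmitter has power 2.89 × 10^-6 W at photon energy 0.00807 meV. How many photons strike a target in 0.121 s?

2.70 × 10^17 photons

Total energy: E_total = P·t = 2.89 × 10^-6 × 0.121 = 3.497 × 10^-7 J.
Per-photon energy: E = 1.293 × 10^-24 J.
N = E_total / E_photon = 2.70 × 10^17.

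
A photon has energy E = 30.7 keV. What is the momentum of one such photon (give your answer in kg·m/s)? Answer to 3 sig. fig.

1.64 × 10^-23 kg·m/s

Use c = 2.99792458 × 10^8 m/s, 1 eV = 1.602176634 × 10^-19 J.
In SI units: E = 30.7 keV = 4.9187 × 10^-15 J.
For a photon p = E/c, so p = 1.641 × 10^-23 kg·m/s.
So p ≈ 1.64 × 10^-23 kg·m/s.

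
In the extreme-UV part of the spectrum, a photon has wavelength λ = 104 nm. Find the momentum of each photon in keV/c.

0.0119 keV/c

Convert to SI: λ = 104 nm = 1.04e-7 m.
Since p = h/λ for a photon, p = 6.371e-27 kg·m/s.
Converting to keV/c: p = 0.01192 keV/c ≈ 0.0119 keV/c.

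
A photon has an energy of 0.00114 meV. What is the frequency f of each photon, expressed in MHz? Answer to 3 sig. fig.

Take h = 6.62607015 × 10^-34 J·s, 1 eV = 1.602176634 × 10^-19 J.
First convert: E = 0.00114 meV = 1.8265 × 10^-25 J.
The photon relation is f = E/h, giving f = 2.757 × 10^8 Hz.
Converting to MHz: f = 275.7 MHz ≈ 276 MHz.

276 MHz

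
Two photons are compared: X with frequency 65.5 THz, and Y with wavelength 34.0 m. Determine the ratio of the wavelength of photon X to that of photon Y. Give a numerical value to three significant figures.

λ_X = 4.577 × 10^-6 m (from frequency = 65.5 THz, via λ = c/f).
λ_Y = 34.00 m (from wavelength = 34.0 m, via λ given directly).
Ratio = 4.577 × 10^-6 / 34.00 = 1.35 × 10^-7.

1.35 × 10^-7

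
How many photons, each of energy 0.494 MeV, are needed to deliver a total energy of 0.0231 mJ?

Per-photon energy: E = 7.915 × 10^-14 J (from energy = 0.494 MeV).
N = E_total / E_photon = 2.31 × 10^-5 J / 7.915 × 10^-14 J = 2.92 × 10^8.

2.92 × 10^8 photons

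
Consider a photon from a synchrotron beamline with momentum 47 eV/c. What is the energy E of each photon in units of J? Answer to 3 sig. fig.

7.53·10^-18 J

Convert to SI: p = 47 eV/c = 2.5118·10^-26 kg·m/s.
The photon relation is E = pc, giving E = 7.530·10^-18 J.
So E ≈ 7.53·10^-18 J.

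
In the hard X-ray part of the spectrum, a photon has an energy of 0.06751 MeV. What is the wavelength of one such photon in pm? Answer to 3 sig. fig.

Take h = 6.62607015e-34 J·s, c = 2.99792458e8 m/s, 1 eV = 1.602176634e-19 J.
Convert to SI: E = 0.06751 MeV = 1.0816e-14 J.
The photon relation is λ = hc/E, giving λ = 1.837e-11 m.
Converting to pm: λ = 18.37 pm ≈ 18.4 pm.

18.4 pm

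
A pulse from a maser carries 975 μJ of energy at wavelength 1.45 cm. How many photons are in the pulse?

Per-photon energy: E = 1.370e-23 J (from wavelength = 1.45 cm).
N = E_total / E_photon = 9.75e-4 J / 1.370e-23 J = 7.12e19.

7.12e19 photons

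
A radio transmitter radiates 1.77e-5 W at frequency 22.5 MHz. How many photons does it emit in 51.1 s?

Total energy: E_total = P·t = 1.77e-5 × 51.1 = 9.045e-4 J.
Per-photon energy: E = 1.491e-26 J.
N = E_total / E_photon = 6.07e22.

6.07e22 photons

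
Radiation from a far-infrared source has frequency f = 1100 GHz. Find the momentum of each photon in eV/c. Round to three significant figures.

4.55e-3 eV/c

Convert to SI: f = 1100 GHz = 1.1e12 Hz.
Since p = hf/c for a photon, p = 2.431e-30 kg·m/s.
Converting to eV/c: p = 0.004549 eV/c ≈ 4.55e-3 eV/c.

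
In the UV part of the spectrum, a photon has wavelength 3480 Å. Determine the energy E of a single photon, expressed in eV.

Convert to SI: λ = 3480 Å = 3.48e-7 m.
The photon relation is E = hc/λ, giving E = 5.708e-19 J.
Converting to eV: E = 3.563 eV ≈ 3.56 eV.

3.56 eV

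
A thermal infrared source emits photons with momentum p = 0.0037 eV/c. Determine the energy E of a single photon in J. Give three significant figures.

5.93e-22 J

In SI units: p = 0.0037 eV/c = 1.9774e-30 kg·m/s.
The photon relation is E = pc, giving E = 5.928e-22 J.
So E ≈ 5.93e-22 J.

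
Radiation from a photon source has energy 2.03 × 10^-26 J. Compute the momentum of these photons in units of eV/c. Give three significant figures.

Take c = 2.99792458 × 10^8 m/s, 1 eV = 1.602176634 × 10^-19 J.
For a photon p = E/c, so p = 6.771 × 10^-35 kg·m/s.
Converting to eV/c: p = 1.267 × 10^-7 eV/c ≈ 1.27 × 10^-7 eV/c.

1.27 × 10^-7 eV/c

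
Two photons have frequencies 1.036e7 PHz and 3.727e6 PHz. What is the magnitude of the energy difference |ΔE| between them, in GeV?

Using E = hf: E₁ = 6.8646e-12 J, E₂ = 2.4695e-12 J.
|ΔE| = |6.8646e-12 − 2.4695e-12| = 4.40e-12 J = 0.0274 GeV.

0.0274 GeV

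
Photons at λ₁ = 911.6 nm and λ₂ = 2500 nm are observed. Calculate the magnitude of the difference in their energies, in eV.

0.864 eV

Using E = hc/λ: E₁ = 2.1791e-19 J, E₂ = 7.9458e-20 J.
|ΔE| = |2.1791e-19 − 7.9458e-20| = 1.38e-19 J = 0.864 eV.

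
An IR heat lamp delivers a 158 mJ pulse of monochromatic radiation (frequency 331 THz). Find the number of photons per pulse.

Per-photon energy: E = 2.193 × 10^-19 J (from frequency = 331 THz).
N = E_total / E_photon = 0.158 J / 2.193 × 10^-19 J = 7.20 × 10^17.

7.20 × 10^17 photons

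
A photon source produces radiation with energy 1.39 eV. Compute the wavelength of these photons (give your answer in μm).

Convert to SI: E = 1.39 eV = 2.2270e-19 J.
Since λ = hc/E for a photon, λ = 8.920e-7 m.
Converting to μm: λ = 0.8920 μm ≈ 0.892 μm.

0.892 μm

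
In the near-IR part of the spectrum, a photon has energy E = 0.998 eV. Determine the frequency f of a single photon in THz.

First convert: E = 0.998 eV = 1.5990 × 10^-19 J.
The photon relation is f = E/h, giving f = 2.413 × 10^14 Hz.
Converting to THz: f = 241.3 THz ≈ 241 THz.

241 THz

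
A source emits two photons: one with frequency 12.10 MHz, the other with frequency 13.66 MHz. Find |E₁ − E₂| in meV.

Using E = hf: E₁ = 8.0175 × 10^-27 J, E₂ = 9.0512 × 10^-27 J.
|ΔE| = |8.0175 × 10^-27 − 9.0512 × 10^-27| = 1.03 × 10^-27 J = 6.45 × 10^-6 meV.

6.45 × 10^-6 meV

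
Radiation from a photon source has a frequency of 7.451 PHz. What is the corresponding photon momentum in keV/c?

0.0308 keV/c

Take h = 6.62607015e-34 J·s, c = 2.99792458e8 m/s, 1 eV = 1.602176634e-19 J.
Convert to SI: f = 7.451 PHz = 7.451e15 Hz.
The photon relation is p = hf/c, giving p = 1.647e-26 kg·m/s.
Converting to keV/c: p = 0.03081 keV/c ≈ 0.0308 keV/c.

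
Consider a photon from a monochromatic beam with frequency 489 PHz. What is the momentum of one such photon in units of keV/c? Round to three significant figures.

2.02 keV/c

First convert: f = 489 PHz = 4.89 × 10^17 Hz.
The photon relation is p = hf/c, giving p = 1.081 × 10^-24 kg·m/s.
Converting to keV/c: p = 2.022 keV/c ≈ 2.02 keV/c.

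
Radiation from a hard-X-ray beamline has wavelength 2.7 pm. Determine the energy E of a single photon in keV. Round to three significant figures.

459 keV

(h = 6.62607015e-34 J·s, c = 2.99792458e8 m/s, 1 eV = 1.602176634e-19 J.)
First convert: λ = 2.7 pm = 2.7e-12 m.
The photon relation is E = hc/λ, giving E = 7.357e-14 J.
Converting to keV: E = 459.2 keV ≈ 459 keV.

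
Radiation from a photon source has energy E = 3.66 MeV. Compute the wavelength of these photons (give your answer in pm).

Use h = 6.62607015 × 10^-34 J·s, c = 2.99792458 × 10^8 m/s, 1 eV = 1.602176634 × 10^-19 J.
First convert: E = 3.66 MeV = 5.8640 × 10^-13 J.
For a photon λ = hc/E, so λ = 3.388 × 10^-13 m.
Converting to pm: λ = 0.3388 pm ≈ 0.339 pm.

0.339 pm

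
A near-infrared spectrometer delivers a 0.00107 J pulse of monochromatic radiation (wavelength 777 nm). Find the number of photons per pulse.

Per-photon energy: E = 2.557e-19 J (from wavelength = 777 nm).
N = E_total / E_photon = 0.00107 J / 2.557e-19 J = 4.19e15.

4.19e15 photons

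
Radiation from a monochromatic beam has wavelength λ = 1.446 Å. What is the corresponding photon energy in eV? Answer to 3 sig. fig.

(h = 6.62607015·10^-34 J·s, c = 2.99792458·10^8 m/s, 1 eV = 1.602176634·10^-19 J.)
First convert: λ = 1.446 Å = 1.446·10^-10 m.
Since E = hc/λ for a photon, E = 1.374·10^-15 J.
Converting to eV: E = 8574 eV ≈ 8570 eV.

8570 eV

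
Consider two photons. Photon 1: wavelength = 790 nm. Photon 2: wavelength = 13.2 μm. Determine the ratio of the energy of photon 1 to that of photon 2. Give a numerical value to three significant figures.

16.7

E_1 = 2.514e-19 J (from wavelength = 790 nm, via E = hc/λ).
E_2 = 1.505e-20 J (from wavelength = 13.2 μm, via E = hc/λ).
Ratio = 2.514e-19 / 1.505e-20 = 16.7.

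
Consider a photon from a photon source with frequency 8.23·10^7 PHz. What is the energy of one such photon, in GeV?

In SI units: f = 8.23·10^7 PHz = 8.23·10^22 Hz.
The photon relation is E = hf, giving E = 5.453·10^-11 J.
Converting to GeV: E = 0.3404 GeV ≈ 0.340 GeV.

0.340 GeV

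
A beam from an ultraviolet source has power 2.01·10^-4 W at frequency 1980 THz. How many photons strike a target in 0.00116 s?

1.78·10^11 photons

Total energy: E_total = P·t = 2.01·10^-4 × 0.00116 = 2.332·10^-7 J.
Per-photon energy: E = 1.312·10^-18 J.
N = E_total / E_photon = 1.78·10^11.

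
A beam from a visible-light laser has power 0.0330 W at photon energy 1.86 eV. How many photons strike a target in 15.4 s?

1.71 × 10^18 photons

Total energy: E_total = P·t = 0.0330 × 15.4 = 0.5082 J.
Per-photon energy: E = 2.980 × 10^-19 J.
N = E_total / E_photon = 1.71 × 10^18.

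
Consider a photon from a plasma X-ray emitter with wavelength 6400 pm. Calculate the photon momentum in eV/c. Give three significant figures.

194 eV/c

Convert to SI: λ = 6400 pm = 6.40·10^-9 m.
For a photon p = h/λ, so p = 1.035·10^-25 kg·m/s.
Converting to eV/c: p = 193.7 eV/c ≈ 194 eV/c.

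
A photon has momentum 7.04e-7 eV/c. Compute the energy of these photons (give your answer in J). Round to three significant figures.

1.13e-25 J

Take c = 2.99792458e8 m/s, 1 eV = 1.602176634e-19 J.
Convert to SI: p = 7.04e-7 eV/c = 3.7624e-34 kg·m/s.
The photon relation is E = pc, giving E = 1.128e-25 J.
So E ≈ 1.13e-25 J.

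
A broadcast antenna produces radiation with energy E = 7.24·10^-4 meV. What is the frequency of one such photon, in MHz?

175 MHz

Take h = 6.62607015·10^-34 J·s, 1 eV = 1.602176634·10^-19 J.
In SI units: E = 7.24·10^-4 meV = 1.1600·10^-25 J.
Apply f = E/h: f = 1.751·10^8 Hz.
Converting to MHz: f = 175.1 MHz ≈ 175 MHz.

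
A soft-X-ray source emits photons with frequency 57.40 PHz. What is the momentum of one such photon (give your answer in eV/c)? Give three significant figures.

Convert to SI: f = 57.40 PHz = 5.740e16 Hz.
Since p = hf/c for a photon, p = 1.269e-25 kg·m/s.
Converting to eV/c: p = 237.4 eV/c ≈ 237 eV/c.

237 eV/c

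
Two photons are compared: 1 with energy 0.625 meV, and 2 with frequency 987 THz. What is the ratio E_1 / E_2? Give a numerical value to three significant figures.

1.53e-4

E_1 = 1.001e-22 J (from energy = 0.625 meV, via E given directly).
E_2 = 6.540e-19 J (from frequency = 987 THz, via E = hf).
Ratio = 1.001e-22 / 6.540e-19 = 1.53e-4.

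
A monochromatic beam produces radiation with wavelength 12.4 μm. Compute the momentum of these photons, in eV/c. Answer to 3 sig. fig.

(h = 6.62607015e-34 J·s, c = 2.99792458e8 m/s, 1 eV = 1.602176634e-19 J.)
First convert: λ = 12.4 μm = 1.24e-5 m.
For a photon p = h/λ, so p = 5.344e-29 kg·m/s.
Converting to eV/c: p = 0.09999 eV/c ≈ 0.100 eV/c.

0.100 eV/c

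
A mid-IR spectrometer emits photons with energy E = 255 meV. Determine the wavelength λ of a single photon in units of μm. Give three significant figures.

In SI units: E = 255 meV = 4.0856e-20 J.
Apply λ = hc/E: λ = 4.862e-6 m.
Converting to μm: λ = 4.862 μm ≈ 4.86 μm.

4.86 μm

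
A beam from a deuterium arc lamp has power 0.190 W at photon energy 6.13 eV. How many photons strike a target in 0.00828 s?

Total energy: E_total = P·t = 0.190 × 0.00828 = 0.001573 J.
Per-photon energy: E = 9.821 × 10^-19 J.
N = E_total / E_photon = 1.60 × 10^15.

1.60 × 10^15 photons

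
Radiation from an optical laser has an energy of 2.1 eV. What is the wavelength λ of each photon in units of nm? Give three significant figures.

590 nm

Take h = 6.62607015e-34 J·s, c = 2.99792458e8 m/s, 1 eV = 1.602176634e-19 J.
First convert: E = 2.1 eV = 3.3646e-19 J.
Apply λ = hc/E: λ = 5.904e-7 m.
Converting to nm: λ = 590.4 nm ≈ 590 nm.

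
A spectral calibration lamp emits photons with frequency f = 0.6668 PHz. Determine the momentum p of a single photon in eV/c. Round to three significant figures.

2.76 eV/c

Convert to SI: f = 0.6668 PHz = 6.668 × 10^14 Hz.
The photon relation is p = hf/c, giving p = 1.474 × 10^-27 kg·m/s.
Converting to eV/c: p = 2.758 eV/c ≈ 2.76 eV/c.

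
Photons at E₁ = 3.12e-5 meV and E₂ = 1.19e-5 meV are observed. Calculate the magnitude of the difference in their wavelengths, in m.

Using λ = hc/E: λ₁ = 39.74 m, λ₂ = 104.2 m.
|Δλ| = |39.74 − 104.2| = 64.4 m.

64.4 m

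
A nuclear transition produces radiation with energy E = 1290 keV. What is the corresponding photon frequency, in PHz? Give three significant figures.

3.12e5 PHz

(h = 6.62607015e-34 J·s, 1 eV = 1.602176634e-19 J.)
First convert: E = 1290 keV = 2.0668e-13 J.
Apply f = E/h: f = 3.119e20 Hz.
Converting to PHz: f = 311900 PHz ≈ 3.12e5 PHz.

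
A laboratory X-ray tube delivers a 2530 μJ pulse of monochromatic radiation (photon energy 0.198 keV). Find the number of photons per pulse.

Per-photon energy: E = 3.172 × 10^-17 J (from energy = 0.198 keV).
N = E_total / E_photon = 0.00253 J / 3.172 × 10^-17 J = 7.98 × 10^13.

7.98 × 10^13 photons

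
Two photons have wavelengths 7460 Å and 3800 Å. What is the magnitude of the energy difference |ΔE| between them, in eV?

1.60 eV

Using E = hc/λ: E₁ = 2.663 × 10^-19 J, E₂ = 5.227 × 10^-19 J.
|ΔE| = |2.663 × 10^-19 − 5.227 × 10^-19| = 2.56 × 10^-19 J = 1.60 eV.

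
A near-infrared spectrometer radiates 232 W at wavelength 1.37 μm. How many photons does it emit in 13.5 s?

2.16 × 10^22 photons

Total energy: E_total = P·t = 232 × 13.5 = 3132 J.
Per-photon energy: E = 1.450 × 10^-19 J.
N = E_total / E_photon = 2.16 × 10^22.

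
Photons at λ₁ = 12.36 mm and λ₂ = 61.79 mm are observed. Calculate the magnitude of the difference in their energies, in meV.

0.0802 meV

Using E = hc/λ: E₁ = 1.6072e-23 J, E₂ = 3.2148e-24 J.
|ΔE| = |1.6072e-23 − 3.2148e-24| = 1.29e-23 J = 0.0802 meV.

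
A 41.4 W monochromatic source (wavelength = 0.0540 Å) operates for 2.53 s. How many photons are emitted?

Total energy: E_total = P·t = 41.4 × 2.53 = 104.7 J.
Per-photon energy: E = 3.679 × 10^-14 J.
N = E_total / E_photon = 2.85 × 10^15.

2.85 × 10^15 photons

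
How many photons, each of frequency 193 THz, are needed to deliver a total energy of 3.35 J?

2.62·10^19 photons

Per-photon energy: E = 1.279·10^-19 J (from frequency = 193 THz).
N = E_total / E_photon = 3.35 J / 1.279·10^-19 J = 2.62·10^19.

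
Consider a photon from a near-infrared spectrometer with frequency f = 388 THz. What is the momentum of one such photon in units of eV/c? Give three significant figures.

1.60 eV/c

Use h = 6.62607015e-34 J·s, c = 2.99792458e8 m/s, 1 eV = 1.602176634e-19 J.
Convert to SI: f = 388 THz = 3.88e14 Hz.
Since p = hf/c for a photon, p = 8.576e-28 kg·m/s.
Converting to eV/c: p = 1.605 eV/c ≈ 1.60 eV/c.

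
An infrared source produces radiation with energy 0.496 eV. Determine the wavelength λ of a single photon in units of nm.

2500 nm

(h = 6.62607015e-34 J·s, c = 2.99792458e8 m/s, 1 eV = 1.602176634e-19 J.)
First convert: E = 0.496 eV = 7.9468e-20 J.
Since λ = hc/E for a photon, λ = 2.500e-6 m.
Converting to nm: λ = 2500 nm ≈ 2500 nm.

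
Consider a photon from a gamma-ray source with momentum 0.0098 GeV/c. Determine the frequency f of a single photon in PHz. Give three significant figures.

Use h = 6.62607015·10^-34 J·s, c = 2.99792458·10^8 m/s, 1 eV = 1.602176634·10^-19 J.
First convert: p = 0.0098 GeV/c = 5.2374·10^-21 kg·m/s.
For a photon f = pc/h, so f = 2.370·10^21 Hz.
Converting to PHz: f = 2.370·10^6 PHz ≈ 2.37·10^6 PHz.

2.37·10^6 PHz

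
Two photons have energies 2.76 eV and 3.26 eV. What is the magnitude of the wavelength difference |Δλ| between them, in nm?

Using λ = hc/E: λ₁ = 4.492e-7 m, λ₂ = 3.803e-7 m.
|Δλ| = |4.492e-7 − 3.803e-7| = 6.89e-8 m = 68.9 nm.

68.9 nm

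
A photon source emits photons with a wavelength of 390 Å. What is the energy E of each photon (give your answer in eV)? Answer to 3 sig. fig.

31.8 eV

First convert: λ = 390 Å = 3.9 × 10^-8 m.
The photon relation is E = hc/λ, giving E = 5.093 × 10^-18 J.
Converting to eV: E = 31.79 eV ≈ 31.8 eV.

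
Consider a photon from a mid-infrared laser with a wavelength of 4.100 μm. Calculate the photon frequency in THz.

(c = 2.99792458 × 10^8 m/s.)
In SI units: λ = 4.100 μm = 4.100 × 10^-6 m.
The photon relation is f = c/λ, giving f = 7.312 × 10^13 Hz.
Converting to THz: f = 73.12 THz ≈ 73.1 THz.

73.1 THz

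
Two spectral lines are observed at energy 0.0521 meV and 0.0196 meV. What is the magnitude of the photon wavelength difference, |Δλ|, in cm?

Using λ = hc/E: λ₁ = 0.02380 m, λ₂ = 0.06326 m.
|Δλ| = |0.02380 − 0.06326| = 0.0395 m = 3.95 cm.

3.95 cm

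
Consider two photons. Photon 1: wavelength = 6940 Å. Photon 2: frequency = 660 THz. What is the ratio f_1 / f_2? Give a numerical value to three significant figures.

f_1 = 4.320e14 Hz (from wavelength = 6940 Å, via f = c/λ).
f_2 = 6.600e14 Hz (from frequency = 660 THz, via f given directly).
Ratio = 4.320e14 / 6.600e14 = 0.655.

0.655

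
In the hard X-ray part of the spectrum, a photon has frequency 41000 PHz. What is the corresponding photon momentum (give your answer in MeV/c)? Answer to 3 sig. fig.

0.170 MeV/c

(h = 6.62607015e-34 J·s, c = 2.99792458e8 m/s, 1 eV = 1.602176634e-19 J.)
First convert: f = 41000 PHz = 4.10e19 Hz.
Apply p = hf/c: p = 9.062e-23 kg·m/s.
Converting to MeV/c: p = 0.1696 MeV/c ≈ 0.170 MeV/c.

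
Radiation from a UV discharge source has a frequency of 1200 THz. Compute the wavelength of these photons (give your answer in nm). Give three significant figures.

(c = 2.99792458e8 m/s.)
First convert: f = 1200 THz = 1.20e15 Hz.
For a photon λ = c/f, so λ = 2.498e-7 m.
Converting to nm: λ = 249.8 nm ≈ 250 nm.

250 nm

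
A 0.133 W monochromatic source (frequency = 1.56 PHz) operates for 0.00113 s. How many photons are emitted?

1.45 × 10^14 photons

Total energy: E_total = P·t = 0.133 × 0.00113 = 1.503 × 10^-4 J.
Per-photon energy: E = 1.034 × 10^-18 J.
N = E_total / E_photon = 1.45 × 10^14.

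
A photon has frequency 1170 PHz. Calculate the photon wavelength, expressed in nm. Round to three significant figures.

0.256 nm

First convert: f = 1170 PHz = 1.17 × 10^18 Hz.
The photon relation is λ = c/f, giving λ = 2.562 × 10^-10 m.
Converting to nm: λ = 0.2562 nm ≈ 0.256 nm.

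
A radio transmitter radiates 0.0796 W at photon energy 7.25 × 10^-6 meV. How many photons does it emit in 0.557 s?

Total energy: E_total = P·t = 0.0796 × 0.557 = 0.04434 J.
Per-photon energy: E = 1.162 × 10^-27 J.
N = E_total / E_photon = 3.82 × 10^25.

3.82 × 10^25 photons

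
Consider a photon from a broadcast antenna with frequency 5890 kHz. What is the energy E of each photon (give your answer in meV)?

2.44e-5 meV

(h = 6.62607015e-34 J·s, 1 eV = 1.602176634e-19 J.)
First convert: f = 5890 kHz = 5.89e6 Hz.
Since E = hf for a photon, E = 3.903e-27 J.
Converting to meV: E = 2.436e-5 meV ≈ 2.44e-5 meV.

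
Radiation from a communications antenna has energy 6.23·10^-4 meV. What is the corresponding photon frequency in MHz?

In SI units: E = 6.23·10^-4 meV = 9.9816·10^-26 J.
Since f = E/h for a photon, f = 1.506·10^8 Hz.
Converting to MHz: f = 150.6 MHz ≈ 151 MHz.

151 MHz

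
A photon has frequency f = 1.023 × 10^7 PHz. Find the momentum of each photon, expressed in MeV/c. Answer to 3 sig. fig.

42.3 MeV/c

Take h = 6.62607015 × 10^-34 J·s, c = 2.99792458 × 10^8 m/s, 1 eV = 1.602176634 × 10^-19 J.
Convert to SI: f = 1.023 × 10^7 PHz = 1.023 × 10^22 Hz.
Since p = hf/c for a photon, p = 2.261 × 10^-20 kg·m/s.
Converting to MeV/c: p = 42.31 MeV/c ≈ 42.3 MeV/c.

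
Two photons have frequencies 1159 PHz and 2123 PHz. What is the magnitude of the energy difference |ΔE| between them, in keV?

3.99 keV

Using E = hf: E₁ = 7.6796·10^-16 J, E₂ = 1.4067·10^-15 J.
|ΔE| = |7.6796·10^-16 − 1.4067·10^-15| = 6.39·10^-16 J = 3.99 keV.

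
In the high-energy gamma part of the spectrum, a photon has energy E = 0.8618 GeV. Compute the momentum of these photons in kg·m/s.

Convert to SI: E = 0.8618 GeV = 1.3808·10^-10 J.
For a photon p = E/c, so p = 4.606·10^-19 kg·m/s.
So p ≈ 4.61·10^-19 kg·m/s.

4.61·10^-19 kg·m/s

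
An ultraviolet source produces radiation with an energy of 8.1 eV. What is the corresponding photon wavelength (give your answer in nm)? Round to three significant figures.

153 nm

Take h = 6.62607015 × 10^-34 J·s, c = 2.99792458 × 10^8 m/s, 1 eV = 1.602176634 × 10^-19 J.
First convert: E = 8.1 eV = 1.2978 × 10^-18 J.
Since λ = hc/E for a photon, λ = 1.531 × 10^-7 m.
Converting to nm: λ = 153.1 nm ≈ 153 nm.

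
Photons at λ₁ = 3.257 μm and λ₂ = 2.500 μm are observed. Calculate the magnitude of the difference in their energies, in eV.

Using E = hc/λ: E₁ = 6.0990·10^-20 J, E₂ = 7.9458·10^-20 J.
|ΔE| = |6.0990·10^-20 − 7.9458·10^-20| = 1.85·10^-20 J = 0.115 eV.

0.115 eV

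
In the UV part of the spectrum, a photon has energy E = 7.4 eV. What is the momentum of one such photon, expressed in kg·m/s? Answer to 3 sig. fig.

3.95 × 10^-27 kg·m/s

First convert: E = 7.4 eV = 1.1856 × 10^-18 J.
Since p = E/c for a photon, p = 3.955 × 10^-27 kg·m/s.
So p ≈ 3.95 × 10^-27 kg·m/s.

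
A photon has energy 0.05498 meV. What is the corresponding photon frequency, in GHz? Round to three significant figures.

13.3 GHz

Use h = 6.62607015e-34 J·s, 1 eV = 1.602176634e-19 J.
First convert: E = 0.05498 meV = 8.8088e-24 J.
The photon relation is f = E/h, giving f = 1.329e10 Hz.
Converting to GHz: f = 13.29 GHz ≈ 13.3 GHz.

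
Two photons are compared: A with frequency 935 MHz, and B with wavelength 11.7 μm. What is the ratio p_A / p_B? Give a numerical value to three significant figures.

p_A = 2.067 × 10^-33 kg·m/s (from frequency = 935 MHz, via p = hf/c).
p_B = 5.663 × 10^-29 kg·m/s (from wavelength = 11.7 μm, via p = h/λ).
Ratio = 2.067 × 10^-33 / 5.663 × 10^-29 = 3.65 × 10^-5.

3.65 × 10^-5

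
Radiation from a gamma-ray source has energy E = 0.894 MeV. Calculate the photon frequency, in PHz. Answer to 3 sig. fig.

2.16·10^5 PHz

Use h = 6.62607015·10^-34 J·s, 1 eV = 1.602176634·10^-19 J.
In SI units: E = 0.894 MeV = 1.4323·10^-13 J.
Apply f = E/h: f = 2.162·10^20 Hz.
Converting to PHz: f = 216200 PHz ≈ 2.16·10^5 PHz.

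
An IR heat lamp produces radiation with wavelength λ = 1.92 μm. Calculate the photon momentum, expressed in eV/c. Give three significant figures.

Convert to SI: λ = 1.92 μm = 1.92e-6 m.
Since p = h/λ for a photon, p = 3.451e-28 kg·m/s.
Converting to eV/c: p = 0.6458 eV/c ≈ 0.646 eV/c.

0.646 eV/c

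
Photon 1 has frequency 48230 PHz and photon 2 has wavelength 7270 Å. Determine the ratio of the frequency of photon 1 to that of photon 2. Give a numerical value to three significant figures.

f_1 = 4.823 × 10^19 Hz (from frequency = 48230 PHz, via f given directly).
f_2 = 4.124 × 10^14 Hz (from wavelength = 7270 Å, via f = c/λ).
Ratio = 4.823 × 10^19 / 4.124 × 10^14 = 1.17 × 10^5.

1.17 × 10^5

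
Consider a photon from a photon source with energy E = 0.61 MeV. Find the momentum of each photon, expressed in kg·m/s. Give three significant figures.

Take c = 2.99792458e8 m/s, 1 eV = 1.602176634e-19 J.
In SI units: E = 0.61 MeV = 9.7733e-14 J.
For a photon p = E/c, so p = 3.260e-22 kg·m/s.
So p ≈ 3.26e-22 kg·m/s.

3.26e-22 kg·m/s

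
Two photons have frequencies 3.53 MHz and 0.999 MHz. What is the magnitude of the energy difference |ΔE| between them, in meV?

Using E = hf: E₁ = 2.339e-27 J, E₂ = 6.619e-28 J.
|ΔE| = |2.339e-27 − 6.619e-28| = 1.68e-27 J = 1.05e-5 meV.

1.05e-5 meV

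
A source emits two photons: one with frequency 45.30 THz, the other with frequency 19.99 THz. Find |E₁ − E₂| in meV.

105 meV

Using E = hf: E₁ = 3.0016e-20 J, E₂ = 1.3246e-20 J.
|ΔE| = |3.0016e-20 − 1.3246e-20| = 1.68e-20 J = 105 meV.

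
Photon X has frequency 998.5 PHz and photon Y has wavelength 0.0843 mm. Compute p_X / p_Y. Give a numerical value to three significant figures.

p_X = 2.207·10^-24 kg·m/s (from frequency = 998.5 PHz, via p = hf/c).
p_Y = 7.860·10^-30 kg·m/s (from wavelength = 0.0843 mm, via p = h/λ).
Ratio = 2.207·10^-24 / 7.860·10^-30 = 2.81·10^5.

2.81·10^5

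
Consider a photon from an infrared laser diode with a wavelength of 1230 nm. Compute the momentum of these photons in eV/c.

1.01 eV/c

In SI units: λ = 1230 nm = 1.23e-6 m.
Apply p = h/λ: p = 5.387e-28 kg·m/s.
Converting to eV/c: p = 1.008 eV/c ≈ 1.01 eV/c.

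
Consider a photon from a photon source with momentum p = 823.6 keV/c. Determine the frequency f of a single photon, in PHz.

First convert: p = 823.6 keV/c = 4.4016 × 10^-22 kg·m/s.
Since f = pc/h for a photon, f = 1.991 × 10^20 Hz.
Converting to PHz: f = 199100 PHz ≈ 1.99 × 10^5 PHz.

1.99 × 10^5 PHz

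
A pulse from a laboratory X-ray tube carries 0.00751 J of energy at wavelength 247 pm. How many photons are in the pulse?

9.34 × 10^12 photons

Per-photon energy: E = 8.042 × 10^-16 J (from wavelength = 247 pm).
N = E_total / E_photon = 0.00751 J / 8.042 × 10^-16 J = 9.34 × 10^12.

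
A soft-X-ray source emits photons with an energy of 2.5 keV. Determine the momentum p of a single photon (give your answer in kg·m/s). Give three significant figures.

1.34 × 10^-24 kg·m/s

(c = 2.99792458 × 10^8 m/s, 1 eV = 1.602176634 × 10^-19 J.)
In SI units: E = 2.5 keV = 4.0054 × 10^-16 J.
The photon relation is p = E/c, giving p = 1.336 × 10^-24 kg·m/s.
So p ≈ 1.34 × 10^-24 kg·m/s.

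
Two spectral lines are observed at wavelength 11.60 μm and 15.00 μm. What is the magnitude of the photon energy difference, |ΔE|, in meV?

Using E = hc/λ: E₁ = 1.7125 × 10^-20 J, E₂ = 1.3243 × 10^-20 J.
|ΔE| = |1.7125 × 10^-20 − 1.3243 × 10^-20| = 3.88 × 10^-21 J = 24.2 meV.

24.2 meV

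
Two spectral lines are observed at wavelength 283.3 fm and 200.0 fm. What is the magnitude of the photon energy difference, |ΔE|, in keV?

Using E = hc/λ: E₁ = 7.0118 × 10^-13 J, E₂ = 9.9322 × 10^-13 J.
|ΔE| = |7.0118 × 10^-13 − 9.9322 × 10^-13| = 2.92 × 10^-13 J = 1820 keV.

1820 keV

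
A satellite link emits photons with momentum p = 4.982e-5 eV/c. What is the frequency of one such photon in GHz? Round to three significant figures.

12.0 GHz

In SI units: p = 4.982e-5 eV/c = 2.6625e-32 kg·m/s.
Since f = pc/h for a photon, f = 1.205e10 Hz.
Converting to GHz: f = 12.05 GHz ≈ 12.0 GHz.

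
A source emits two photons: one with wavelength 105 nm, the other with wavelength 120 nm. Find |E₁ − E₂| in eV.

1.48 eV

Using E = hc/λ: E₁ = 1.892 × 10^-18 J, E₂ = 1.655 × 10^-18 J.
|ΔE| = |1.892 × 10^-18 − 1.655 × 10^-18| = 2.36 × 10^-19 J = 1.48 eV.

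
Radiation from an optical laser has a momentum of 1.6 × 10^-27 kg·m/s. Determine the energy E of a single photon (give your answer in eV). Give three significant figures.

The photon relation is E = pc, giving E = 4.797 × 10^-19 J.
Converting to eV: E = 2.994 eV ≈ 2.99 eV.

2.99 eV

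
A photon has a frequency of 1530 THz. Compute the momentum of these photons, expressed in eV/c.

6.33 eV/c

Use h = 6.62607015 × 10^-34 J·s, c = 2.99792458 × 10^8 m/s, 1 eV = 1.602176634 × 10^-19 J.
First convert: f = 1530 THz = 1.53 × 10^15 Hz.
Since p = hf/c for a photon, p = 3.382 × 10^-27 kg·m/s.
Converting to eV/c: p = 6.328 eV/c ≈ 6.33 eV/c.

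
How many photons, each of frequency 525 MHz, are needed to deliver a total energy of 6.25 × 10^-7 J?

1.80 × 10^18 photons

Per-photon energy: E = 3.479 × 10^-25 J (from frequency = 525 MHz).
N = E_total / E_photon = 6.25 × 10^-7 J / 3.479 × 10^-25 J = 1.80 × 10^18.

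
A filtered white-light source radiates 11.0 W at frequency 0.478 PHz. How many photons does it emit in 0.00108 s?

3.75e16 photons

Total energy: E_total = P·t = 11.0 × 0.00108 = 0.01188 J.
Per-photon energy: E = 3.167e-19 J.
N = E_total / E_photon = 3.75e16.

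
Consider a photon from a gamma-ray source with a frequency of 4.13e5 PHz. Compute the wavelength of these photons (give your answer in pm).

Convert to SI: f = 4.13e5 PHz = 4.13e20 Hz.
For a photon λ = c/f, so λ = 7.259e-13 m.
Converting to pm: λ = 0.7259 pm ≈ 0.726 pm.

0.726 pm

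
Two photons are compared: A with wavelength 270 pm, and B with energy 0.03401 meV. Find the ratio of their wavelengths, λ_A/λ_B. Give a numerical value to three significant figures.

λ_A = 2.700e-10 m (from wavelength = 270 pm, via λ given directly).
λ_B = 0.03646 m (from energy = 0.03401 meV, via λ = hc/E).
Ratio = 2.700e-10 / 0.03646 = 7.41e-9.

7.41e-9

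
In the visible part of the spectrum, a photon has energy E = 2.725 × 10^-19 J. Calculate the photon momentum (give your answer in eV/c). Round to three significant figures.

The photon relation is p = E/c, giving p = 9.090 × 10^-28 kg·m/s.
Converting to eV/c: p = 1.701 eV/c ≈ 1.70 eV/c.

1.70 eV/c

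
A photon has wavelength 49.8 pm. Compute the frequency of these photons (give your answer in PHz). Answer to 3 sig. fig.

6020 PHz

Use c = 2.99792458 × 10^8 m/s.
Convert to SI: λ = 49.8 pm = 4.98 × 10^-11 m.
For a photon f = c/λ, so f = 6.020 × 10^18 Hz.
Converting to PHz: f = 6020 PHz ≈ 6020 PHz.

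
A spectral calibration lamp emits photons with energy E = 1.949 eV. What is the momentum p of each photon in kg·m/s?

(c = 2.99792458 × 10^8 m/s, 1 eV = 1.602176634 × 10^-19 J.)
First convert: E = 1.949 eV = 3.1226 × 10^-19 J.
For a photon p = E/c, so p = 1.042 × 10^-27 kg·m/s.
So p ≈ 1.04 × 10^-27 kg·m/s.

1.04 × 10^-27 kg·m/s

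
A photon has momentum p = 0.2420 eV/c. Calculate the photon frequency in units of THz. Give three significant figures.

58.5 THz

Convert to SI: p = 0.2420 eV/c = 1.2933 × 10^-28 kg·m/s.
For a photon f = pc/h, so f = 5.852 × 10^13 Hz.
Converting to THz: f = 58.52 THz ≈ 58.5 THz.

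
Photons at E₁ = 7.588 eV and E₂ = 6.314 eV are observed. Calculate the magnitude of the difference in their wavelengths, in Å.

Using λ = hc/E: λ₁ = 1.6340 × 10^-7 m, λ₂ = 1.9636 × 10^-7 m.
|Δλ| = |1.6340 × 10^-7 − 1.9636 × 10^-7| = 3.30 × 10^-8 m = 330 Å.

330 Å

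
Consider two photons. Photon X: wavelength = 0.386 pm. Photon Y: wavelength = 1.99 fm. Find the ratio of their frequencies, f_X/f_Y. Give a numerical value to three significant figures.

f_X = 7.767e20 Hz (from wavelength = 0.386 pm, via f = c/λ).
f_Y = 1.506e23 Hz (from wavelength = 1.99 fm, via f = c/λ).
Ratio = 7.767e20 / 1.506e23 = 5.16e-3.

5.16e-3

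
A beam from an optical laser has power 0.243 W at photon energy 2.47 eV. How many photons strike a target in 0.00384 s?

2.36 × 10^15 photons

Total energy: E_total = P·t = 0.243 × 0.00384 = 9.331 × 10^-4 J.
Per-photon energy: E = 3.957 × 10^-19 J.
N = E_total / E_photon = 2.36 × 10^15.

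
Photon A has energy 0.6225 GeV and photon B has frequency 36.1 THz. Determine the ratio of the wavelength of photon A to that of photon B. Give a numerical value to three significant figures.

λ_A = 1.992e-15 m (from energy = 0.6225 GeV, via λ = hc/E).
λ_B = 8.305e-6 m (from frequency = 36.1 THz, via λ = c/f).
Ratio = 1.992e-15 / 8.305e-6 = 2.40e-10.

2.40e-10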